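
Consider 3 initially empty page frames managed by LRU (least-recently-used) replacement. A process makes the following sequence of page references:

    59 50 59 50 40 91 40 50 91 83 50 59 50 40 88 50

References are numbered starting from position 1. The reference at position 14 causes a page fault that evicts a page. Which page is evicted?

pos 1: 59: miss, frames {59}
pos 2: 50: miss, frames {59,50}
pos 3: 59: hit
pos 4: 50: hit
pos 5: 40: miss, frames {59,50,40}
pos 6: 91: miss, evict 59, frames {50,40,91}
pos 7: 40: hit
pos 8: 50: hit
pos 9: 91: hit
pos 10: 83: miss, evict 40, frames {50,91,83}
pos 11: 50: hit
pos 12: 59: miss, evict 91, frames {83,50,59}
pos 13: 50: hit
pos 14: 40: miss, evict 83, frames {59,50,40}
At position 14, page 83 is evicted.

83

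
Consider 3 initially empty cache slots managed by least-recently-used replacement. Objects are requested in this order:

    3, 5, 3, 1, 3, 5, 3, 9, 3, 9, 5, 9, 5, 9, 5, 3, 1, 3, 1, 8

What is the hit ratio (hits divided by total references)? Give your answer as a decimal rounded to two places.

3: miss, frames {3}
5: miss, frames {3,5}
3: hit
1: miss, frames {5,3,1}
3: hit
5: hit
3: hit
9: miss, evict 1, frames {5,3,9}
3: hit
9: hit
5: hit
9: hit
5: hit
9: hit
5: hit
3: hit
1: miss, evict 9, frames {5,3,1}
3: hit
1: hit
8: miss, evict 5, frames {3,1,8}
Hits: 14 of 20 references → 14/20 = 0.7000.

0.70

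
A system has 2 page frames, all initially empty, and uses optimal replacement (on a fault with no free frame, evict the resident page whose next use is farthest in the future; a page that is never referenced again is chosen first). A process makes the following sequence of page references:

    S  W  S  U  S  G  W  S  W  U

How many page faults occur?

S: fault, frames {S}
W: fault, frames {S,W}
S: hit
U: fault, evict W, frames {S,U}
S: hit
G: fault, evict U, frames {S,G}
W: fault, evict G, frames {S,W}
S: hit
W: hit
U: fault, evict W, frames {S,U}
Page faults: 6.

6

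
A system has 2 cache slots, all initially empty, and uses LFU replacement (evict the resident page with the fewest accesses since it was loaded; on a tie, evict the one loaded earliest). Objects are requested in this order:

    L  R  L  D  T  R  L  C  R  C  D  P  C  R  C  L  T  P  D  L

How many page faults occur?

L: miss, frames (L)
R: miss, frames (L R)
L: hit
D: miss, evict R, frames (L D)
T: miss, evict D, frames (L T)
R: miss, evict T, frames (L R)
L: hit
C: miss, evict R, frames (L C)
R: miss, evict C, frames (L R)
C: miss, evict R, frames (L C)
D: miss, evict C, frames (L D)
P: miss, evict D, frames (L P)
C: miss, evict P, frames (L C)
R: miss, evict C, frames (L R)
C: miss, evict R, frames (L C)
L: hit
T: miss, evict C, frames (L T)
P: miss, evict T, frames (L P)
D: miss, evict P, frames (L D)
L: hit
Page faults: 16.

16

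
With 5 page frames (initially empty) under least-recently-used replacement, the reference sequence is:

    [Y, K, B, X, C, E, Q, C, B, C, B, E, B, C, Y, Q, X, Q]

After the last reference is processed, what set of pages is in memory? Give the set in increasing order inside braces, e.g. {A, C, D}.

{B, C, Q, X, Y}

Y: miss, frames [Y]
K: miss, frames [Y, K]
B: miss, frames [Y, K, B]
X: miss, frames [Y, K, B, X]
C: miss, frames [Y, K, B, X, C]
E: miss, evict Y, frames [K, B, X, C, E]
Q: miss, evict K, frames [B, X, C, E, Q]
C: hit
B: hit
C: hit
B: hit
E: hit
B: hit
C: hit
Y: miss, evict X, frames [Q, E, B, C, Y]
Q: hit
X: miss, evict E, frames [B, C, Y, Q, X]
Q: hit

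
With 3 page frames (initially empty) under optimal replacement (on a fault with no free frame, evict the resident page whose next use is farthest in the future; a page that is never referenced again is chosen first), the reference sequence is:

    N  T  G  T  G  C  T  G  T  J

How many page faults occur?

N: fault, frames [N]
T: fault, frames [N, T]
G: fault, frames [N, T, G]
T: hit
G: hit
C: fault, evict N, frames [T, G, C]
T: hit
G: hit
T: hit
J: fault, evict C, frames [T, G, J]
Page faults: 5.

5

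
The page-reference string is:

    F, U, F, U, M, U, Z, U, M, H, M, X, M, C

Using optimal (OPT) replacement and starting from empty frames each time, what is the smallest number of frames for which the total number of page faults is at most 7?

f=1: 14 faults
f=2: 8 faults
f=3: 7 faults
f=4: 7 faults
f=5: 7 faults
f=6: 7 faults
f=7: 7 faults
Smallest f with faults ≤ 7 is 3.

3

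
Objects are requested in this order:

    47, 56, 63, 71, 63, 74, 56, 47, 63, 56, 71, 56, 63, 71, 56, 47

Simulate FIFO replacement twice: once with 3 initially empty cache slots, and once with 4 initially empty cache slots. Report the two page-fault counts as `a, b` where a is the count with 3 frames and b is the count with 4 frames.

3 frames: F F F F . F F F F . F F . . . F → 11 faults.
4 frames: F F F F . F . F . F . . F F . . → 9 faults.
9 < 11: adding a frame reduced faults, as is typical.

11, 9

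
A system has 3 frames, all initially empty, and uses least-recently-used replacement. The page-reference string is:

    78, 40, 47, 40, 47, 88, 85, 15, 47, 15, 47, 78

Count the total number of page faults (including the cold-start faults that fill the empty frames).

8

78 -> fault, frames (78)
40 -> fault, frames (78 40)
47 -> fault, frames (78 40 47)
40 -> hit
47 -> hit
88 -> fault, evict 78, frames (40 47 88)
85 -> fault, evict 40, frames (47 88 85)
15 -> fault, evict 47, frames (88 85 15)
47 -> fault, evict 88, frames (85 15 47)
15 -> hit
47 -> hit
78 -> fault, evict 85, frames (15 47 78)
Page faults: 8.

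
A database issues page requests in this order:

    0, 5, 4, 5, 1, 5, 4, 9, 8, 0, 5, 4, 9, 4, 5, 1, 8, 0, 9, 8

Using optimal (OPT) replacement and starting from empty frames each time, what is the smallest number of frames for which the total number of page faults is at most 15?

f=1: 20 faults
f=2: 15 faults
f=3: 11 faults
f=4: 9 faults
f=5: 7 faults
f=6: 6 faults
Smallest f with faults ≤ 15 is 2.

2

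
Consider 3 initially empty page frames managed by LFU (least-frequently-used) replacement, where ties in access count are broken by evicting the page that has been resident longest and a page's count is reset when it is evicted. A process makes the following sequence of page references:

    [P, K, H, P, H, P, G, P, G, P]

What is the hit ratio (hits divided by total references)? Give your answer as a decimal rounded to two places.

0.60

P: fault, frames (P)
K: fault, frames (P K)
H: fault, frames (P K H)
P: hit
H: hit
P: hit
G: fault, evict K, frames (P H G)
P: hit
G: hit
P: hit
Hits: 6 of 10 references → 6/10 = 0.6000.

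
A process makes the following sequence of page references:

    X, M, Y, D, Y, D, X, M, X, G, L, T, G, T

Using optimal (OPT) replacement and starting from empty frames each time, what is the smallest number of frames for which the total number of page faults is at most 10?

2

f=1: 14 faults
f=2: 9 faults
f=3: 8 faults
f=4: 7 faults
f=5: 7 faults
f=6: 7 faults
f=7: 7 faults
Smallest f with faults ≤ 10 is 2.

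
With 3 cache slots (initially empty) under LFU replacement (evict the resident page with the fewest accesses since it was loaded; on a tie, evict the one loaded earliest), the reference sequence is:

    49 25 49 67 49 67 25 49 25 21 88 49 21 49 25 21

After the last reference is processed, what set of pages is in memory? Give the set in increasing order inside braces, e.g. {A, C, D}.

49 -> fault, frames {49}
25 -> fault, frames {49,25}
49 -> hit
67 -> fault, frames {49,25,67}
49 -> hit
67 -> hit
25 -> hit
49 -> hit
25 -> hit
21 -> fault, evict 67, frames {49,25,21}
88 -> fault, evict 21, frames {49,25,88}
49 -> hit
21 -> fault, evict 88, frames {49,25,21}
49 -> hit
25 -> hit
21 -> hit

{21, 25, 49}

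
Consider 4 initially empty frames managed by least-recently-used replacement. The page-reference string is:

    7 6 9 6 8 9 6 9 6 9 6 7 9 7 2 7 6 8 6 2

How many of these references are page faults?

6

7 -> miss, frames {7}
6 -> miss, frames {7,6}
9 -> miss, frames {7,6,9}
6 -> hit
8 -> miss, frames {7,9,6,8}
9 -> hit
6 -> hit
9 -> hit
6 -> hit
9 -> hit
6 -> hit
7 -> hit
9 -> hit
7 -> hit
2 -> miss, evict 8, frames {6,9,7,2}
7 -> hit
6 -> hit
8 -> miss, evict 9, frames {2,7,6,8}
6 -> hit
2 -> hit
Page faults: 6.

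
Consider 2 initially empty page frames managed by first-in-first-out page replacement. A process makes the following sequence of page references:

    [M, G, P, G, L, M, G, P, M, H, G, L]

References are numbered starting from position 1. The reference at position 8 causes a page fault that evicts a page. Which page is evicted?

M

pos 1: M -> fault, frames [M]
pos 2: G -> fault, frames [M, G]
pos 3: P -> fault, evict M, frames [G, P]
pos 4: G -> hit
pos 5: L -> fault, evict G, frames [P, L]
pos 6: M -> fault, evict P, frames [L, M]
pos 7: G -> fault, evict L, frames [M, G]
pos 8: P -> fault, evict M, frames [G, P]
At position 8, page M is evicted.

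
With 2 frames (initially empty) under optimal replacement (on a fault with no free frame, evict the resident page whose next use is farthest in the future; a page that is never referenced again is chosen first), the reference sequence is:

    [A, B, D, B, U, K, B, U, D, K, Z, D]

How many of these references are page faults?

8

A -> miss, frames (A)
B -> miss, frames (A B)
D -> miss, evict A, frames (B D)
B -> hit
U -> miss, evict D, frames (B U)
K -> miss, evict U, frames (B K)
B -> hit
U -> miss, evict B, frames (K U)
D -> miss, evict U, frames (K D)
K -> hit
Z -> miss, evict K, frames (D Z)
D -> hit
Page faults: 8.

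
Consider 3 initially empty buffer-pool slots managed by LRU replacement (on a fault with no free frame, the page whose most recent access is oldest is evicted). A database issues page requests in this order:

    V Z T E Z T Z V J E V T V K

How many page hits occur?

5

V: fault, frames [V]
Z: fault, frames [V, Z]
T: fault, frames [V, Z, T]
E: fault, evict V, frames [Z, T, E]
Z: hit
T: hit
Z: hit
V: fault, evict E, frames [T, Z, V]
J: fault, evict T, frames [Z, V, J]
E: fault, evict Z, frames [V, J, E]
V: hit
T: fault, evict J, frames [E, V, T]
V: hit
K: fault, evict E, frames [T, V, K]
Hits: 5.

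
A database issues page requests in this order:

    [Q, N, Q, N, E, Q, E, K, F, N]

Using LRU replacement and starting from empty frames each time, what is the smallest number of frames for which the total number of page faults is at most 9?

f=1: 10 faults
f=2: 7 faults
f=3: 6 faults
f=4: 6 faults
f=5: 5 faults
Smallest f with faults ≤ 9 is 2.

2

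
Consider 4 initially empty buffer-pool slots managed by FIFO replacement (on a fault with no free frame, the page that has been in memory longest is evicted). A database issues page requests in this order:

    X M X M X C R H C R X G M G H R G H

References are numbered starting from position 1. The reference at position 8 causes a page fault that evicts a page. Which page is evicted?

pos 1: X -> miss, frames [X]
pos 2: M -> miss, frames [X, M]
pos 3: X -> hit
pos 4: M -> hit
pos 5: X -> hit
pos 6: C -> miss, frames [X, M, C]
pos 7: R -> miss, frames [X, M, C, R]
pos 8: H -> miss, evict X, frames [M, C, R, H]
At position 8, page X is evicted.

X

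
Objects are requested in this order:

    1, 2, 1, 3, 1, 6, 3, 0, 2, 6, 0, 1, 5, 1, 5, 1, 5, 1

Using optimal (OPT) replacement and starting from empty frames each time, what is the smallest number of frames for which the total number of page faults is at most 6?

f=1: 18 faults
f=2: 9 faults
f=3: 7 faults
f=4: 6 faults
f=5: 6 faults
f=6: 6 faults
Smallest f with faults ≤ 6 is 4.

4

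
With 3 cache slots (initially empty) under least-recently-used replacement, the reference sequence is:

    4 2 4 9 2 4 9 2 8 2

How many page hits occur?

4 → fault, frames {4}
2 → fault, frames {4,2}
4 → hit
9 → fault, frames {2,4,9}
2 → hit
4 → hit
9 → hit
2 → hit
8 → fault, evict 4, frames {9,2,8}
2 → hit
Hits: 6.

6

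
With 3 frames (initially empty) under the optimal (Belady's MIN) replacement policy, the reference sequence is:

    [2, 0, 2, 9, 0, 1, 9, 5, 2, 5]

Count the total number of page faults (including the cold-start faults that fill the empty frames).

5

2: miss, frames {2}
0: miss, frames {2,0}
2: hit
9: miss, frames {2,0,9}
0: hit
1: miss, evict 0, frames {2,9,1}
9: hit
5: miss, evict 1, frames {2,9,5}
2: hit
5: hit
Page faults: 5.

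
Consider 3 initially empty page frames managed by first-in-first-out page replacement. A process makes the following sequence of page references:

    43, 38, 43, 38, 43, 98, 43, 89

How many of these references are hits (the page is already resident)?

43 → fault, frames (43)
38 → fault, frames (43 38)
43 → hit
38 → hit
43 → hit
98 → fault, frames (43 38 98)
43 → hit
89 → fault, evict 43, frames (38 98 89)
Hits: 4.

4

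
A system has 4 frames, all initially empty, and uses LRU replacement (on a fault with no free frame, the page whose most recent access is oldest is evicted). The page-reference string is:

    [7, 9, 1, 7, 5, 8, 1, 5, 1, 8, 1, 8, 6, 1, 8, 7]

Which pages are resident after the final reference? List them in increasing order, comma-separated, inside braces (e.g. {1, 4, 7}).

{1, 6, 7, 8}

7 -> miss, frames (7)
9 -> miss, frames (7 9)
1 -> miss, frames (7 9 1)
7 -> hit
5 -> miss, frames (9 1 7 5)
8 -> miss, evict 9, frames (1 7 5 8)
1 -> hit
5 -> hit
1 -> hit
8 -> hit
1 -> hit
8 -> hit
6 -> miss, evict 7, frames (5 1 8 6)
1 -> hit
8 -> hit
7 -> miss, evict 5, frames (6 1 8 7)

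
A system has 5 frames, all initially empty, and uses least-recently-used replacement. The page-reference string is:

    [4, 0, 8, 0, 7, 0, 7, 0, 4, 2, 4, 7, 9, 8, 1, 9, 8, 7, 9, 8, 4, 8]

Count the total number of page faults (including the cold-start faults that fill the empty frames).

4 -> miss, frames (4)
0 -> miss, frames (4 0)
8 -> miss, frames (4 0 8)
0 -> hit
7 -> miss, frames (4 8 0 7)
0 -> hit
7 -> hit
0 -> hit
4 -> hit
2 -> miss, frames (8 7 0 4 2)
4 -> hit
7 -> hit
9 -> miss, evict 8, frames (0 2 4 7 9)
8 -> miss, evict 0, frames (2 4 7 9 8)
1 -> miss, evict 2, frames (4 7 9 8 1)
9 -> hit
8 -> hit
7 -> hit
9 -> hit
8 -> hit
4 -> hit
8 -> hit
Page faults: 8.

8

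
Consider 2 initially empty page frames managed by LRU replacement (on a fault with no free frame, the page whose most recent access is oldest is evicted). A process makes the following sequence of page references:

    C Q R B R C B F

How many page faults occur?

C → miss, frames (C)
Q → miss, frames (C Q)
R → miss, evict C, frames (Q R)
B → miss, evict Q, frames (R B)
R → hit
C → miss, evict B, frames (R C)
B → miss, evict R, frames (C B)
F → miss, evict C, frames (B F)
Page faults: 7.

7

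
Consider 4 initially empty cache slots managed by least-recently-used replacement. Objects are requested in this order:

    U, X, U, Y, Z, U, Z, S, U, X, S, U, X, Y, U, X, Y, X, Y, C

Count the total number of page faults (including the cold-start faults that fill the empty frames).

8

U -> miss, frames {U}
X -> miss, frames {U,X}
U -> hit
Y -> miss, frames {X,U,Y}
Z -> miss, frames {X,U,Y,Z}
U -> hit
Z -> hit
S -> miss, evict X, frames {Y,U,Z,S}
U -> hit
X -> miss, evict Y, frames {Z,S,U,X}
S -> hit
U -> hit
X -> hit
Y -> miss, evict Z, frames {S,U,X,Y}
U -> hit
X -> hit
Y -> hit
X -> hit
Y -> hit
C -> miss, evict S, frames {U,X,Y,C}
Page faults: 8.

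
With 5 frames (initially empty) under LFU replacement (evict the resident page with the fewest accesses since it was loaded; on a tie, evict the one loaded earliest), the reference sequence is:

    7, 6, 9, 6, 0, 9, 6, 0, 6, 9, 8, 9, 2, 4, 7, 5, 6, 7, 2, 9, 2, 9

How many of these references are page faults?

7 -> fault, frames [7]
6 -> fault, frames [7, 6]
9 -> fault, frames [7, 6, 9]
6 -> hit
0 -> fault, frames [7, 6, 9, 0]
9 -> hit
6 -> hit
0 -> hit
6 -> hit
9 -> hit
8 -> fault, frames [7, 6, 9, 0, 8]
9 -> hit
2 -> fault, evict 7, frames [6, 9, 0, 8, 2]
4 -> fault, evict 8, frames [6, 9, 0, 2, 4]
7 -> fault, evict 2, frames [6, 9, 0, 4, 7]
5 -> fault, evict 4, frames [6, 9, 0, 7, 5]
6 -> hit
7 -> hit
2 -> fault, evict 5, frames [6, 9, 0, 7, 2]
9 -> hit
2 -> hit
9 -> hit
Page faults: 10.

10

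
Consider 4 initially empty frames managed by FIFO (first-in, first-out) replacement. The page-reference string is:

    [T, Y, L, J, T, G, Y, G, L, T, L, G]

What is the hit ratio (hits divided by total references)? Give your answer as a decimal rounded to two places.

0.50

T -> miss, frames (T)
Y -> miss, frames (T Y)
L -> miss, frames (T Y L)
J -> miss, frames (T Y L J)
T -> hit
G -> miss, evict T, frames (Y L J G)
Y -> hit
G -> hit
L -> hit
T -> miss, evict Y, frames (L J G T)
L -> hit
G -> hit
Hits: 6 of 12 references → 6/12 = 0.5000.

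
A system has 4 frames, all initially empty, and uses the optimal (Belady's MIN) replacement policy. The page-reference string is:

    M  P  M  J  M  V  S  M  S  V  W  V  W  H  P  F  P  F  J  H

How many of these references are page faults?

9

M: fault, frames {M}
P: fault, frames {M,P}
M: hit
J: fault, frames {M,P,J}
M: hit
V: fault, frames {M,P,J,V}
S: fault, evict J, frames {M,P,V,S}
M: hit
S: hit
V: hit
W: fault, evict S, frames {M,P,V,W}
V: hit
W: hit
H: fault, evict W, frames {M,P,V,H}
P: hit
F: fault, evict V, frames {M,P,H,F}
P: hit
F: hit
J: fault, evict F, frames {M,P,H,J}
H: hit
Page faults: 9.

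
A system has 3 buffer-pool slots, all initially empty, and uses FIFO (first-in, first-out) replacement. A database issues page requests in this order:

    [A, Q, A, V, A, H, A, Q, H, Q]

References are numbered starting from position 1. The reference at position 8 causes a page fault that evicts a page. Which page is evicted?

V

pos 1: A: fault, frames {A}
pos 2: Q: fault, frames {A,Q}
pos 3: A: hit
pos 4: V: fault, frames {A,Q,V}
pos 5: A: hit
pos 6: H: fault, evict A, frames {Q,V,H}
pos 7: A: fault, evict Q, frames {V,H,A}
pos 8: Q: fault, evict V, frames {H,A,Q}
At position 8, page V is evicted.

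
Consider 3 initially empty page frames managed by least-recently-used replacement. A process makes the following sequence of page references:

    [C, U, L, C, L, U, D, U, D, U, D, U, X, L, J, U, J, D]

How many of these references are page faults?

C → miss, frames (C)
U → miss, frames (C U)
L → miss, frames (C U L)
C → hit
L → hit
U → hit
D → miss, evict C, frames (L U D)
U → hit
D → hit
U → hit
D → hit
U → hit
X → miss, evict L, frames (D U X)
L → miss, evict D, frames (U X L)
J → miss, evict U, frames (X L J)
U → miss, evict X, frames (L J U)
J → hit
D → miss, evict L, frames (U J D)
Page faults: 9.

9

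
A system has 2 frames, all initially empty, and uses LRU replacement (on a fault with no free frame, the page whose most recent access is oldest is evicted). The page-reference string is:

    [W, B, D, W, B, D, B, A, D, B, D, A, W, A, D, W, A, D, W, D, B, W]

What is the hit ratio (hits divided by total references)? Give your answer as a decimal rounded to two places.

0.18

W: fault, frames {W}
B: fault, frames {W,B}
D: fault, evict W, frames {B,D}
W: fault, evict B, frames {D,W}
B: fault, evict D, frames {W,B}
D: fault, evict W, frames {B,D}
B: hit
A: fault, evict D, frames {B,A}
D: fault, evict B, frames {A,D}
B: fault, evict A, frames {D,B}
D: hit
A: fault, evict B, frames {D,A}
W: fault, evict D, frames {A,W}
A: hit
D: fault, evict W, frames {A,D}
W: fault, evict A, frames {D,W}
A: fault, evict D, frames {W,A}
D: fault, evict W, frames {A,D}
W: fault, evict A, frames {D,W}
D: hit
B: fault, evict W, frames {D,B}
W: fault, evict D, frames {B,W}
Hits: 4 of 22 references → 4/22 = 0.1818.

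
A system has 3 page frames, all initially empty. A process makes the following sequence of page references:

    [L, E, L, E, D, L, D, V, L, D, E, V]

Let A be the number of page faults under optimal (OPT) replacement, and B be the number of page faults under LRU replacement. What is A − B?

Under OPT: F F . . F . . F . . F . → 5 faults.
Under LRU: F F . . F . . F . . F F → 6 faults.
A − B = 5 − 6 = -1.

-1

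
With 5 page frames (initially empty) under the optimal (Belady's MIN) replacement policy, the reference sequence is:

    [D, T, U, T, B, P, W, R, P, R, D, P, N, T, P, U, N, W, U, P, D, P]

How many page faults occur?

D → fault, frames (D)
T → fault, frames (D T)
U → fault, frames (D T U)
T → hit
B → fault, frames (D T U B)
P → fault, frames (D T U B P)
W → fault, evict B, frames (D T U P W)
R → fault, evict W, frames (D T U P R)
P → hit
R → hit
D → hit
P → hit
N → fault, evict R, frames (D T U P N)
T → hit
P → hit
U → hit
N → hit
W → fault, evict N, frames (D T U P W)
U → hit
P → hit
D → hit
P → hit
Page faults: 9.

9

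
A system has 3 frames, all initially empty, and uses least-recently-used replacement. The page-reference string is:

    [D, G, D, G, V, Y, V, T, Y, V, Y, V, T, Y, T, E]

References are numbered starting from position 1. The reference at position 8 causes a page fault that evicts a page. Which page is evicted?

pos 1: D → fault, frames [D]
pos 2: G → fault, frames [D, G]
pos 3: D → hit
pos 4: G → hit
pos 5: V → fault, frames [D, G, V]
pos 6: Y → fault, evict D, frames [G, V, Y]
pos 7: V → hit
pos 8: T → fault, evict G, frames [Y, V, T]
At position 8, page G is evicted.

G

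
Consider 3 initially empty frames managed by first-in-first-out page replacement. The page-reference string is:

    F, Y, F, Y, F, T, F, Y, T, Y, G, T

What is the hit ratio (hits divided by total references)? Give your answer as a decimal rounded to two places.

0.67

F -> miss, frames [F]
Y -> miss, frames [F, Y]
F -> hit
Y -> hit
F -> hit
T -> miss, frames [F, Y, T]
F -> hit
Y -> hit
T -> hit
Y -> hit
G -> miss, evict F, frames [Y, T, G]
T -> hit
Hits: 8 of 12 references → 8/12 = 0.6667.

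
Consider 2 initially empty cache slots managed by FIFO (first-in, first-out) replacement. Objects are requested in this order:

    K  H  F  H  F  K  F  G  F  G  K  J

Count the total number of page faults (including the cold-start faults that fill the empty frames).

K → miss, frames (K)
H → miss, frames (K H)
F → miss, evict K, frames (H F)
H → hit
F → hit
K → miss, evict H, frames (F K)
F → hit
G → miss, evict F, frames (K G)
F → miss, evict K, frames (G F)
G → hit
K → miss, evict G, frames (F K)
J → miss, evict F, frames (K J)
Page faults: 8.

8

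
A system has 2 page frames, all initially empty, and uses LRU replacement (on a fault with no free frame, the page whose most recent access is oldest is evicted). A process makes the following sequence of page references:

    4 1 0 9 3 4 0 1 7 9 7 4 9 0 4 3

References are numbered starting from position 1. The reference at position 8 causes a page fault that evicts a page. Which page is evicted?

4

pos 1: 4: miss, frames {4}
pos 2: 1: miss, frames {4,1}
pos 3: 0: miss, evict 4, frames {1,0}
pos 4: 9: miss, evict 1, frames {0,9}
pos 5: 3: miss, evict 0, frames {9,3}
pos 6: 4: miss, evict 9, frames {3,4}
pos 7: 0: miss, evict 3, frames {4,0}
pos 8: 1: miss, evict 4, frames {0,1}
At position 8, page 4 is evicted.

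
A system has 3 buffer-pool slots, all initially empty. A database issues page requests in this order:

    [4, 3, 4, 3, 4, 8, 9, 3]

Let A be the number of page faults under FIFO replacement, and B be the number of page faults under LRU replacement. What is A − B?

-1

Under FIFO: F F . . . F F . → 4 faults.
Under LRU: F F . . . F F F → 5 faults.
A − B = 4 − 5 = -1.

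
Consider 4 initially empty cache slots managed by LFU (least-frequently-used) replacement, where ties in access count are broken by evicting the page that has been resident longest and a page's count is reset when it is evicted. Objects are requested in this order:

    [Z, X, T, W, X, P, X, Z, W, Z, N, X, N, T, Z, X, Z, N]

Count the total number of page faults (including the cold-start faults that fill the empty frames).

Z → miss, frames [Z]
X → miss, frames [Z, X]
T → miss, frames [Z, X, T]
W → miss, frames [Z, X, T, W]
X → hit
P → miss, evict Z, frames [X, T, W, P]
X → hit
Z → miss, evict T, frames [X, W, P, Z]
W → hit
Z → hit
N → miss, evict P, frames [X, W, Z, N]
X → hit
N → hit
T → miss, evict W, frames [X, Z, N, T]
Z → hit
X → hit
Z → hit
N → hit
Page faults: 8.

8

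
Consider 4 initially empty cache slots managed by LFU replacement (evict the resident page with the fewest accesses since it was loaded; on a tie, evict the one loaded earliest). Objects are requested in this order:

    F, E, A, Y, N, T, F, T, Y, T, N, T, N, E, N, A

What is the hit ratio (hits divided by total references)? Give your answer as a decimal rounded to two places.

F: fault, frames (F)
E: fault, frames (F E)
A: fault, frames (F E A)
Y: fault, frames (F E A Y)
N: fault, evict F, frames (E A Y N)
T: fault, evict E, frames (A Y N T)
F: fault, evict A, frames (Y N T F)
T: hit
Y: hit
T: hit
N: hit
T: hit
N: hit
E: fault, evict F, frames (Y N T E)
N: hit
A: fault, evict E, frames (Y N T A)
Hits: 7 of 16 references → 7/16 = 0.4375.

0.44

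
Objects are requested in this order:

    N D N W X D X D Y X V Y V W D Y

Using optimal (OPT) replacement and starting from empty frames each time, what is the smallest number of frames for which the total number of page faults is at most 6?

4

f=1: 16 faults
f=2: 8 faults
f=3: 7 faults
f=4: 6 faults
f=5: 6 faults
f=6: 6 faults
Smallest f with faults ≤ 6 is 4.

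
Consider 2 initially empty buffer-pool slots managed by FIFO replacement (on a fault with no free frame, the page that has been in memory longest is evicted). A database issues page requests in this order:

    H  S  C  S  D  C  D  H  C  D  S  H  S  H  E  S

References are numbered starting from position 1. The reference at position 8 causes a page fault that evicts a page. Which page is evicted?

C

pos 1: H: fault, frames [H]
pos 2: S: fault, frames [H, S]
pos 3: C: fault, evict H, frames [S, C]
pos 4: S: hit
pos 5: D: fault, evict S, frames [C, D]
pos 6: C: hit
pos 7: D: hit
pos 8: H: fault, evict C, frames [D, H]
At position 8, page C is evicted.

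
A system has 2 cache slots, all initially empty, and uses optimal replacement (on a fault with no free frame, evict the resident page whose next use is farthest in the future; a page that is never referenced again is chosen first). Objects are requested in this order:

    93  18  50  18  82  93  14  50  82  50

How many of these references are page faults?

7

93 -> fault, frames (93)
18 -> fault, frames (93 18)
50 -> fault, evict 93, frames (18 50)
18 -> hit
82 -> fault, evict 18, frames (50 82)
93 -> fault, evict 82, frames (50 93)
14 -> fault, evict 93, frames (50 14)
50 -> hit
82 -> fault, evict 14, frames (50 82)
50 -> hit
Page faults: 7.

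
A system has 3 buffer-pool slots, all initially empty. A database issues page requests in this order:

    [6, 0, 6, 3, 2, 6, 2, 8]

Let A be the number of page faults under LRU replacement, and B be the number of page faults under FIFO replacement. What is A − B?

-1

Under LRU: F F . F F . . F → 5 faults.
Under FIFO: F F . F F F . F → 6 faults.
A − B = 5 − 6 = -1.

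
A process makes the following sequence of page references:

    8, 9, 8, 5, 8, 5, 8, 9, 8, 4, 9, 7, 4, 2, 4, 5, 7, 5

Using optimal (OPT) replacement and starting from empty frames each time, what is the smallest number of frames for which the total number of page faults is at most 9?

f=1: 18 faults
f=2: 9 faults
f=3: 7 faults
f=4: 6 faults
f=5: 6 faults
f=6: 6 faults
Smallest f with faults ≤ 9 is 2.

2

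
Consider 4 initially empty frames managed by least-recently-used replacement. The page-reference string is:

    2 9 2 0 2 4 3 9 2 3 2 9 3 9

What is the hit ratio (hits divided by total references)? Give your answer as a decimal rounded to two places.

2: miss, frames {2}
9: miss, frames {2,9}
2: hit
0: miss, frames {9,2,0}
2: hit
4: miss, frames {9,0,2,4}
3: miss, evict 9, frames {0,2,4,3}
9: miss, evict 0, frames {2,4,3,9}
2: hit
3: hit
2: hit
9: hit
3: hit
9: hit
Hits: 8 of 14 references → 8/14 = 0.5714.

0.57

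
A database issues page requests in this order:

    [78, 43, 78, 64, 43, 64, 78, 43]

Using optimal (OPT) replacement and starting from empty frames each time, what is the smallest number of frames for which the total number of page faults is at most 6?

2

f=1: 8 faults
f=2: 4 faults
f=3: 3 faults
Smallest f with faults ≤ 6 is 2.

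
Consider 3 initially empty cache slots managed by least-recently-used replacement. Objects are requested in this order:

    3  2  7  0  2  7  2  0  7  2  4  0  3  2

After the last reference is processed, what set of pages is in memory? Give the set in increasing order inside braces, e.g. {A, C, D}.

3 → fault, frames (3)
2 → fault, frames (3 2)
7 → fault, frames (3 2 7)
0 → fault, evict 3, frames (2 7 0)
2 → hit
7 → hit
2 → hit
0 → hit
7 → hit
2 → hit
4 → fault, evict 0, frames (7 2 4)
0 → fault, evict 7, frames (2 4 0)
3 → fault, evict 2, frames (4 0 3)
2 → fault, evict 4, frames (0 3 2)

{0, 2, 3}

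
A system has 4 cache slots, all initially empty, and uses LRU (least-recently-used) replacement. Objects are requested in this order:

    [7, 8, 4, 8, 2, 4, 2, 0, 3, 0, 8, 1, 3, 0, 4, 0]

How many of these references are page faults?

7 → fault, frames {7}
8 → fault, frames {7,8}
4 → fault, frames {7,8,4}
8 → hit
2 → fault, frames {7,4,8,2}
4 → hit
2 → hit
0 → fault, evict 7, frames {8,4,2,0}
3 → fault, evict 8, frames {4,2,0,3}
0 → hit
8 → fault, evict 4, frames {2,3,0,8}
1 → fault, evict 2, frames {3,0,8,1}
3 → hit
0 → hit
4 → fault, evict 8, frames {1,3,0,4}
0 → hit
Page faults: 9.

9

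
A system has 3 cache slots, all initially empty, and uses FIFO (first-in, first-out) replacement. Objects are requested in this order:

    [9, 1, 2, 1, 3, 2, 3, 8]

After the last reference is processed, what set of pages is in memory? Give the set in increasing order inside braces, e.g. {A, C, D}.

9 → fault, frames [9]
1 → fault, frames [9, 1]
2 → fault, frames [9, 1, 2]
1 → hit
3 → fault, evict 9, frames [1, 2, 3]
2 → hit
3 → hit
8 → fault, evict 1, frames [2, 3, 8]

{2, 3, 8}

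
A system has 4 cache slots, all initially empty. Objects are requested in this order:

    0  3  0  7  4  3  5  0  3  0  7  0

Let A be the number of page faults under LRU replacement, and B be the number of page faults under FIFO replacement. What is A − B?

-1

Under LRU: F F . F F . F F . . F . → 7 faults.
Under FIFO: F F . F F . F F F . F . → 8 faults.
A − B = 7 − 8 = -1.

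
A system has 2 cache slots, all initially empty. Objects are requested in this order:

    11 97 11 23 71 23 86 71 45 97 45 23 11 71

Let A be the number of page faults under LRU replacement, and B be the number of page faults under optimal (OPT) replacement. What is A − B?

1

Under LRU: F F . F F . F F F F . F F F → 11 faults.
Under OPT: F F . F F . F . F F . F F F → 10 faults.
A − B = 11 − 10 = 1.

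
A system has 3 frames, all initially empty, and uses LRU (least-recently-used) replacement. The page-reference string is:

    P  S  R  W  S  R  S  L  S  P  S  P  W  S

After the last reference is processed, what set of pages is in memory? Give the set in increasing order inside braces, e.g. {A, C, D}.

{P, S, W}

P: fault, frames {P}
S: fault, frames {P,S}
R: fault, frames {P,S,R}
W: fault, evict P, frames {S,R,W}
S: hit
R: hit
S: hit
L: fault, evict W, frames {R,S,L}
S: hit
P: fault, evict R, frames {L,S,P}
S: hit
P: hit
W: fault, evict L, frames {S,P,W}
S: hit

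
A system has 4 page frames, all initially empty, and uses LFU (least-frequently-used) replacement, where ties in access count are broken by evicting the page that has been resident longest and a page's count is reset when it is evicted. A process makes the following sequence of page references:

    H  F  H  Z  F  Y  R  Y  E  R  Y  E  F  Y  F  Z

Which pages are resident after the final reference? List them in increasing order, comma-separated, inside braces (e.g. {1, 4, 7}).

H → fault, frames (H)
F → fault, frames (H F)
H → hit
Z → fault, frames (H F Z)
F → hit
Y → fault, frames (H F Z Y)
R → fault, evict Z, frames (H F Y R)
Y → hit
E → fault, evict R, frames (H F Y E)
R → fault, evict E, frames (H F Y R)
Y → hit
E → fault, evict R, frames (H F Y E)
F → hit
Y → hit
F → hit
Z → fault, evict E, frames (H F Y Z)

{F, H, Y, Z}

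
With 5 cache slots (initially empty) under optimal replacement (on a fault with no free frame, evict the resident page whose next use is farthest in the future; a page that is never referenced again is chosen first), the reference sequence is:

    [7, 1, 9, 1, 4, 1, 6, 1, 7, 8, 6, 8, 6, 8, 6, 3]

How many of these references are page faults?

7

7: miss, frames (7)
1: miss, frames (7 1)
9: miss, frames (7 1 9)
1: hit
4: miss, frames (7 1 9 4)
1: hit
6: miss, frames (7 1 9 4 6)
1: hit
7: hit
8: miss, evict 4, frames (7 1 9 6 8)
6: hit
8: hit
6: hit
8: hit
6: hit
3: miss, evict 8, frames (7 1 9 6 3)
Page faults: 7.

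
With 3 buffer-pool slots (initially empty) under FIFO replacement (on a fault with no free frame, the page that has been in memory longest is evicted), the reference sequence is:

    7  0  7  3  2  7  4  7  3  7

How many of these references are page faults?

7: miss, frames [7]
0: miss, frames [7, 0]
7: hit
3: miss, frames [7, 0, 3]
2: miss, evict 7, frames [0, 3, 2]
7: miss, evict 0, frames [3, 2, 7]
4: miss, evict 3, frames [2, 7, 4]
7: hit
3: miss, evict 2, frames [7, 4, 3]
7: hit
Page faults: 7.

7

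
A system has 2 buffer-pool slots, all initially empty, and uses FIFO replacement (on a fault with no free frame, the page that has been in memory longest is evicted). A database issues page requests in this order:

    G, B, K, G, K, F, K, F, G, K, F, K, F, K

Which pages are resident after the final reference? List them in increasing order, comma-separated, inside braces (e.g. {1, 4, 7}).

G -> fault, frames (G)
B -> fault, frames (G B)
K -> fault, evict G, frames (B K)
G -> fault, evict B, frames (K G)
K -> hit
F -> fault, evict K, frames (G F)
K -> fault, evict G, frames (F K)
F -> hit
G -> fault, evict F, frames (K G)
K -> hit
F -> fault, evict K, frames (G F)
K -> fault, evict G, frames (F K)
F -> hit
K -> hit

{F, K}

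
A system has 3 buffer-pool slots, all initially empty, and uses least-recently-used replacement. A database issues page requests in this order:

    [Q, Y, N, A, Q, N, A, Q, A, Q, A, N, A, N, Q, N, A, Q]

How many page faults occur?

5

Q: miss, frames (Q)
Y: miss, frames (Q Y)
N: miss, frames (Q Y N)
A: miss, evict Q, frames (Y N A)
Q: miss, evict Y, frames (N A Q)
N: hit
A: hit
Q: hit
A: hit
Q: hit
A: hit
N: hit
A: hit
N: hit
Q: hit
N: hit
A: hit
Q: hit
Page faults: 5.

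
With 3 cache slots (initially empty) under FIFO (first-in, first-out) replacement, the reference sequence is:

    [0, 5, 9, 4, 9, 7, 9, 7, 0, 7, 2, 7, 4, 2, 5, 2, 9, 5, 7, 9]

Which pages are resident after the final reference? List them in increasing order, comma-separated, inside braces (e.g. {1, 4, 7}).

0: fault, frames (0)
5: fault, frames (0 5)
9: fault, frames (0 5 9)
4: fault, evict 0, frames (5 9 4)
9: hit
7: fault, evict 5, frames (9 4 7)
9: hit
7: hit
0: fault, evict 9, frames (4 7 0)
7: hit
2: fault, evict 4, frames (7 0 2)
7: hit
4: fault, evict 7, frames (0 2 4)
2: hit
5: fault, evict 0, frames (2 4 5)
2: hit
9: fault, evict 2, frames (4 5 9)
5: hit
7: fault, evict 4, frames (5 9 7)
9: hit

{5, 7, 9}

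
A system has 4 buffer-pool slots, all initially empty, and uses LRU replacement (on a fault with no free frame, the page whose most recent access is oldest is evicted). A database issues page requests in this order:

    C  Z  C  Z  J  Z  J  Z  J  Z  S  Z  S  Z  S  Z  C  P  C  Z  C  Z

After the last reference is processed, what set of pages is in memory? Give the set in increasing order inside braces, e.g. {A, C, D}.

{C, P, S, Z}

C → fault, frames {C}
Z → fault, frames {C,Z}
C → hit
Z → hit
J → fault, frames {C,Z,J}
Z → hit
J → hit
Z → hit
J → hit
Z → hit
S → fault, frames {C,J,Z,S}
Z → hit
S → hit
Z → hit
S → hit
Z → hit
C → hit
P → fault, evict J, frames {S,Z,C,P}
C → hit
Z → hit
C → hit
Z → hit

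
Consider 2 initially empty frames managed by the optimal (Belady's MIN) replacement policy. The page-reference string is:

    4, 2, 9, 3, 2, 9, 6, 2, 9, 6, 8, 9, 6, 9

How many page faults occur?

9

4 → miss, frames {4}
2 → miss, frames {4,2}
9 → miss, evict 4, frames {2,9}
3 → miss, evict 9, frames {2,3}
2 → hit
9 → miss, evict 3, frames {2,9}
6 → miss, evict 9, frames {2,6}
2 → hit
9 → miss, evict 2, frames {6,9}
6 → hit
8 → miss, evict 6, frames {9,8}
9 → hit
6 → miss, evict 8, frames {9,6}
9 → hit
Page faults: 9.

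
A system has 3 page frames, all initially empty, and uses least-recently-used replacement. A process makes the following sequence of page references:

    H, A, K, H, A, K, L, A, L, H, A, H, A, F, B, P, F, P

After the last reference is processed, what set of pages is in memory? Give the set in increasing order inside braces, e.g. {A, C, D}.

H → miss, frames (H)
A → miss, frames (H A)
K → miss, frames (H A K)
H → hit
A → hit
K → hit
L → miss, evict H, frames (A K L)
A → hit
L → hit
H → miss, evict K, frames (A L H)
A → hit
H → hit
A → hit
F → miss, evict L, frames (H A F)
B → miss, evict H, frames (A F B)
P → miss, evict A, frames (F B P)
F → hit
P → hit

{B, F, P}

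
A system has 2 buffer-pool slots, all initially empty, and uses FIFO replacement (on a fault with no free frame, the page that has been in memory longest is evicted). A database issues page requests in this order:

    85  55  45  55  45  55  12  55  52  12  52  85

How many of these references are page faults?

8

85 → miss, frames (85)
55 → miss, frames (85 55)
45 → miss, evict 85, frames (55 45)
55 → hit
45 → hit
55 → hit
12 → miss, evict 55, frames (45 12)
55 → miss, evict 45, frames (12 55)
52 → miss, evict 12, frames (55 52)
12 → miss, evict 55, frames (52 12)
52 → hit
85 → miss, evict 52, frames (12 85)
Page faults: 8.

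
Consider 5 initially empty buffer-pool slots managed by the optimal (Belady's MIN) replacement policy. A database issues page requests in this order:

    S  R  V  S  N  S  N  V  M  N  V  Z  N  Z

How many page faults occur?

6

S -> miss, frames [S]
R -> miss, frames [S, R]
V -> miss, frames [S, R, V]
S -> hit
N -> miss, frames [S, R, V, N]
S -> hit
N -> hit
V -> hit
M -> miss, frames [S, R, V, N, M]
N -> hit
V -> hit
Z -> miss, evict M, frames [S, R, V, N, Z]
N -> hit
Z -> hit
Page faults: 6.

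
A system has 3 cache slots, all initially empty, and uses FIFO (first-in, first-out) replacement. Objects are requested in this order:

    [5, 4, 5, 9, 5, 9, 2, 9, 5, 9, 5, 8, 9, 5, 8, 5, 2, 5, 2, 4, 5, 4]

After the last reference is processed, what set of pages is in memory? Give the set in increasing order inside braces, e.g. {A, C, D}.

{2, 4, 5}

5: miss, frames {5}
4: miss, frames {5,4}
5: hit
9: miss, frames {5,4,9}
5: hit
9: hit
2: miss, evict 5, frames {4,9,2}
9: hit
5: miss, evict 4, frames {9,2,5}
9: hit
5: hit
8: miss, evict 9, frames {2,5,8}
9: miss, evict 2, frames {5,8,9}
5: hit
8: hit
5: hit
2: miss, evict 5, frames {8,9,2}
5: miss, evict 8, frames {9,2,5}
2: hit
4: miss, evict 9, frames {2,5,4}
5: hit
4: hit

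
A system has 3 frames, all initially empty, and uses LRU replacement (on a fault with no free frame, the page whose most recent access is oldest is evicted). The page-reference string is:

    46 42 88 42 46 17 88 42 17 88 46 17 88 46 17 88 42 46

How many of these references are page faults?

46 -> miss, frames {46}
42 -> miss, frames {46,42}
88 -> miss, frames {46,42,88}
42 -> hit
46 -> hit
17 -> miss, evict 88, frames {42,46,17}
88 -> miss, evict 42, frames {46,17,88}
42 -> miss, evict 46, frames {17,88,42}
17 -> hit
88 -> hit
46 -> miss, evict 42, frames {17,88,46}
17 -> hit
88 -> hit
46 -> hit
17 -> hit
88 -> hit
42 -> miss, evict 46, frames {17,88,42}
46 -> miss, evict 17, frames {88,42,46}
Page faults: 9.

9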